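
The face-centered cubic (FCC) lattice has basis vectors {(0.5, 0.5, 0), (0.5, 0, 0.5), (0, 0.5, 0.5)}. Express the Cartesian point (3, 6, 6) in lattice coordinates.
3b₁ + 3b₂ + 9b₃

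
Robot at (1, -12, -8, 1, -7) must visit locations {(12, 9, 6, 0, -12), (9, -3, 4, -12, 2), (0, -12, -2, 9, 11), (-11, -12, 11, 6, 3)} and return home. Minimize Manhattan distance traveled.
218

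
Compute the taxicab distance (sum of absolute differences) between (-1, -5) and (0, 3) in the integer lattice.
9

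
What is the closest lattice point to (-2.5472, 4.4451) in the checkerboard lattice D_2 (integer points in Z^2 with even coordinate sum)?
(-2, 4)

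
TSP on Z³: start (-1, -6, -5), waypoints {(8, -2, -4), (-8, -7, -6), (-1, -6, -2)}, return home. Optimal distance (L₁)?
50
(one optimal route: (-1, -6, -5) → (8, -2, -4) → (-1, -6, -2) → (-8, -7, -6) → (-1, -6, -5))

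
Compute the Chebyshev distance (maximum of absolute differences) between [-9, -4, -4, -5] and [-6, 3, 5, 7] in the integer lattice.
12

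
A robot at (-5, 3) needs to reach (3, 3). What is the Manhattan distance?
8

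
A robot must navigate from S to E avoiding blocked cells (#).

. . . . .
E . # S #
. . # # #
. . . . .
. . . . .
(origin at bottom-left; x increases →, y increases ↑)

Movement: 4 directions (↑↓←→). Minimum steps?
5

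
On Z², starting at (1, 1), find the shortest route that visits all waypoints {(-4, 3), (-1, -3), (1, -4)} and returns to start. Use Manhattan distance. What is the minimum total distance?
24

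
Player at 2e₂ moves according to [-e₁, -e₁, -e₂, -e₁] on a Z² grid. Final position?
(-3, 1)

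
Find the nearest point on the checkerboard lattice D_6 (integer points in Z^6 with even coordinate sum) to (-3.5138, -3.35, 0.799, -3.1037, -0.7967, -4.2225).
(-4, -3, 1, -3, -1, -4)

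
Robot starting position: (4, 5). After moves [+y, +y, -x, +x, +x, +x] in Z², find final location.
(6, 7)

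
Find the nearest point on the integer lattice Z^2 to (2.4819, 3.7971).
(2, 4)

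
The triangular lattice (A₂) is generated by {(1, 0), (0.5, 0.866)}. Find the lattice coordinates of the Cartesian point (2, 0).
2b₁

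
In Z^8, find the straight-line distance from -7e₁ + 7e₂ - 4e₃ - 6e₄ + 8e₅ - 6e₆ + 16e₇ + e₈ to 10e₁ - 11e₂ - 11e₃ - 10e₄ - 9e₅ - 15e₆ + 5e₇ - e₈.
34.2491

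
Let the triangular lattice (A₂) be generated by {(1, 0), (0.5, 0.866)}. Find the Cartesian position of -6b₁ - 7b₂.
(-9.5, -6.062)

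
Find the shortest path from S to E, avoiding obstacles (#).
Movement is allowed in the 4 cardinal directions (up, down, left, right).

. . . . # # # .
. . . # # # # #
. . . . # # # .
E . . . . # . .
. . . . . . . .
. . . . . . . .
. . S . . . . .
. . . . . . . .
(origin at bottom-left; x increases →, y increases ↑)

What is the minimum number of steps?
5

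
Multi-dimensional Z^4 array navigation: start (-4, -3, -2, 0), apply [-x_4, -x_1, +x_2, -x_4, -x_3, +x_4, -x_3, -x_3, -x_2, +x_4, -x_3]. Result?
(-5, -3, -6, 0)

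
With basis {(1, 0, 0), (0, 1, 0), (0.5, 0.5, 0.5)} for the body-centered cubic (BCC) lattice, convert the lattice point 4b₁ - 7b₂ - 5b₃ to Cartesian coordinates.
(1.5, -9.5, -2.5)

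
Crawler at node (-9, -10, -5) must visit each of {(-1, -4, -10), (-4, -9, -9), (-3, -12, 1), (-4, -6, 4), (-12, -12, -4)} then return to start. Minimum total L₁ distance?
68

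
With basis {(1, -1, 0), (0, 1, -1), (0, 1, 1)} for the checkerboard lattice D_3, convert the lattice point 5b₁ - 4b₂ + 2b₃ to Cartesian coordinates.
(5, -7, 6)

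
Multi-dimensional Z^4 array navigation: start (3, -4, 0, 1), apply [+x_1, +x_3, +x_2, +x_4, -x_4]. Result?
(4, -3, 1, 1)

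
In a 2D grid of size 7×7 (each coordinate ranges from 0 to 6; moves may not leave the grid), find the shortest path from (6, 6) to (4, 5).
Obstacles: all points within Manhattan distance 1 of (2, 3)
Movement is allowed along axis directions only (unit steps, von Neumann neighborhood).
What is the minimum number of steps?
3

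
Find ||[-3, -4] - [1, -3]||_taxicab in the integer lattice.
5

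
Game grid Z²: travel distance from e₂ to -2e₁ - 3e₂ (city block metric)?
6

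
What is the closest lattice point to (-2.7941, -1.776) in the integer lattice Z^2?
(-3, -2)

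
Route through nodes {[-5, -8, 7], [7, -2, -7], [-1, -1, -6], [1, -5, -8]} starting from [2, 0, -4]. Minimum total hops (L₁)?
50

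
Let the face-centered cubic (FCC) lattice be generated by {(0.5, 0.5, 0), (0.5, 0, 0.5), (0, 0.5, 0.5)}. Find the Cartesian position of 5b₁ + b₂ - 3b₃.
(3, 1, -1)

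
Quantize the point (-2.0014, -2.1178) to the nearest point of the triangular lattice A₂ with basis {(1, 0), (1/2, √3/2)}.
(-2, -1.732)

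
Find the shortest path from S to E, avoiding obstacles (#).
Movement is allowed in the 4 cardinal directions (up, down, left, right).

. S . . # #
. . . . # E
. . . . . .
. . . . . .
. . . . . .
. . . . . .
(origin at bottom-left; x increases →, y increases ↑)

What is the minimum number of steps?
7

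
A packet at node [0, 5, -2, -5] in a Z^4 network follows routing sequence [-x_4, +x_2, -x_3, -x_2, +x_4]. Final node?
(0, 5, -3, -5)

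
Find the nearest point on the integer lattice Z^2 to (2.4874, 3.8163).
(2, 4)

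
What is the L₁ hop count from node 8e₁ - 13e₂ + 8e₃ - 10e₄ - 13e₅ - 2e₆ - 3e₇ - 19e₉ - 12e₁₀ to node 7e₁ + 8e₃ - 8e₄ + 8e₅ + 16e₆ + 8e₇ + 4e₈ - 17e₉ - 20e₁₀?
80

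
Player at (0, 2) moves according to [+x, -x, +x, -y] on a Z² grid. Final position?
(1, 1)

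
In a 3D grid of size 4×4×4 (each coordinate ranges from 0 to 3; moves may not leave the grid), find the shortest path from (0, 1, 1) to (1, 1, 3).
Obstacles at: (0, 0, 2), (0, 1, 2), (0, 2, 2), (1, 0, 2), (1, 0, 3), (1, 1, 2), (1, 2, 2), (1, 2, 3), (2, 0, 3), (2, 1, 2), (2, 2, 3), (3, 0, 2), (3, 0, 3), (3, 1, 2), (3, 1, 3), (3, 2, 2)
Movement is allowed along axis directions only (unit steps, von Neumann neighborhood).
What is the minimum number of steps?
7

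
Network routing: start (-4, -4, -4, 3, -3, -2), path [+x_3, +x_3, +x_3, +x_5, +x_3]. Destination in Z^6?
(-4, -4, 0, 3, -2, -2)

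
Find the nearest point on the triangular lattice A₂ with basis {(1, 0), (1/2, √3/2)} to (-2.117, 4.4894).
(-2.5, 4.33)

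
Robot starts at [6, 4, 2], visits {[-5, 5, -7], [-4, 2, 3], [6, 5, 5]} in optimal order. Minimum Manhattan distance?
33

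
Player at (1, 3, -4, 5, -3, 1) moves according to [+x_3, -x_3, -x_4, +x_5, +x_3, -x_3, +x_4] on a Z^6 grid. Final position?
(1, 3, -4, 5, -2, 1)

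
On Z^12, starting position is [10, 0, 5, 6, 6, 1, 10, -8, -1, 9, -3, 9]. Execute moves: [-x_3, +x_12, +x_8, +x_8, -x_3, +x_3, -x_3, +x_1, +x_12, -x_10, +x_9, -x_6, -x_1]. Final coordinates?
(10, 0, 3, 6, 6, 0, 10, -6, 0, 8, -3, 11)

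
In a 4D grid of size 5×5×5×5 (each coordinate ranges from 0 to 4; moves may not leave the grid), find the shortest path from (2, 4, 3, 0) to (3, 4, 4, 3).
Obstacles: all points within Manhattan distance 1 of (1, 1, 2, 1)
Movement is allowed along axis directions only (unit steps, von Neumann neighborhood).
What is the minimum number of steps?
5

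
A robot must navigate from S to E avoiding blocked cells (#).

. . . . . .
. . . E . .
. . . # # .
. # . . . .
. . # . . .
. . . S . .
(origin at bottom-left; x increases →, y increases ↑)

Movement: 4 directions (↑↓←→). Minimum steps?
6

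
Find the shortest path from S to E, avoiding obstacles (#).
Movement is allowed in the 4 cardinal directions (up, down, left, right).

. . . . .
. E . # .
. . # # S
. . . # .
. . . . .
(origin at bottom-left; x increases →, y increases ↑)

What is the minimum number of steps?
6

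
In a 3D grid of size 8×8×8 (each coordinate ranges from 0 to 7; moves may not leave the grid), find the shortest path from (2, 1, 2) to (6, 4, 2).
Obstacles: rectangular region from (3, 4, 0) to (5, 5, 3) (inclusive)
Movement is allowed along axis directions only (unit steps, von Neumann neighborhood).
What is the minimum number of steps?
7
(one shortest path: (2, 1, 2) → (3, 1, 2) → (4, 1, 2) → (5, 1, 2) → (6, 1, 2) → (6, 2, 2) → (6, 3, 2) → (6, 4, 2))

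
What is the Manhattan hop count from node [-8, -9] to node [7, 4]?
28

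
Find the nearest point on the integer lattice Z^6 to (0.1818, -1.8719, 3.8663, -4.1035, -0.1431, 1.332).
(0, -2, 4, -4, 0, 1)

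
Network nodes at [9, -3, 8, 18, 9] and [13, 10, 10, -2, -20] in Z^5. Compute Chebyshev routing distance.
29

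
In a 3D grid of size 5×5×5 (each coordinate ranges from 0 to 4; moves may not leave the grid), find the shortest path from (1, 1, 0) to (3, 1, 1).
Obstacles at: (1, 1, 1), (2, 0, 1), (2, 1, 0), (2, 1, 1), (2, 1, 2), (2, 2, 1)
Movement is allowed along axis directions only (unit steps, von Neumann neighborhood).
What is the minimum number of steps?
5
(one shortest path: (1, 1, 0) → (1, 0, 0) → (2, 0, 0) → (3, 0, 0) → (3, 1, 0) → (3, 1, 1))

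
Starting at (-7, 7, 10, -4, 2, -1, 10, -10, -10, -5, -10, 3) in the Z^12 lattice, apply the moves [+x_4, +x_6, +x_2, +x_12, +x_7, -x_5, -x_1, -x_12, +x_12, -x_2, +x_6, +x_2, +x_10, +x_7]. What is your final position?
(-8, 8, 10, -3, 1, 1, 12, -10, -10, -4, -10, 4)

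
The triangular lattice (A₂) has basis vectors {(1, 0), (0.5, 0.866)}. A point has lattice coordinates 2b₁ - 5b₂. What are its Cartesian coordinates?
(-0.5, -4.33)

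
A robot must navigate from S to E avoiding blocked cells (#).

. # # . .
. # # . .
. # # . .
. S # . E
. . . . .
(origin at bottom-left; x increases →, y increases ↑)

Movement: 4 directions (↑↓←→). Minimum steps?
5
(one shortest path: (1, 1) → (1, 0) → (2, 0) → (3, 0) → (4, 0) → (4, 1))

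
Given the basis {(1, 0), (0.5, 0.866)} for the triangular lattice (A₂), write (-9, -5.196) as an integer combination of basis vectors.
-6b₁ - 6b₂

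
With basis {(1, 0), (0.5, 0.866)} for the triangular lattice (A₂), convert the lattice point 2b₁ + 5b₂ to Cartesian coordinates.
(4.5, 4.33)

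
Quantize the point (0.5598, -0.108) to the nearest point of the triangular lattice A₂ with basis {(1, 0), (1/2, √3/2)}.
(1, 0)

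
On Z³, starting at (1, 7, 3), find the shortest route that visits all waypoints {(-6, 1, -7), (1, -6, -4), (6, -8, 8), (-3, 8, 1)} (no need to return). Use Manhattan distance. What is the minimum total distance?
61
(one optimal route: (1, 7, 3) → (-3, 8, 1) → (-6, 1, -7) → (1, -6, -4) → (6, -8, 8))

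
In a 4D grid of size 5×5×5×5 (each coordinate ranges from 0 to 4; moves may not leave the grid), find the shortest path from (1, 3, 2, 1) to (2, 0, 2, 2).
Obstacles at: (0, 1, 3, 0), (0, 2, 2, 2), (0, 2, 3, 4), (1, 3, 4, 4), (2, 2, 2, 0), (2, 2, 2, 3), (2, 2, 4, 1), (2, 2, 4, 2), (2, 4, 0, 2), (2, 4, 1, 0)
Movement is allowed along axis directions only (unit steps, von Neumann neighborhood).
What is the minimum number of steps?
5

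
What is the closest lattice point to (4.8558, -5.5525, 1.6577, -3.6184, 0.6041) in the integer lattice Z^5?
(5, -6, 2, -4, 1)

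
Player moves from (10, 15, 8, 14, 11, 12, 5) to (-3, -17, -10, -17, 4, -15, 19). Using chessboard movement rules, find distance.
32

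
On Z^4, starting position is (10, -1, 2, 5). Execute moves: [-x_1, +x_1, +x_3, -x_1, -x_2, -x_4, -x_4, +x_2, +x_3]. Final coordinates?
(9, -1, 4, 3)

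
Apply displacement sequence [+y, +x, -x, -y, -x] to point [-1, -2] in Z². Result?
(-2, -2)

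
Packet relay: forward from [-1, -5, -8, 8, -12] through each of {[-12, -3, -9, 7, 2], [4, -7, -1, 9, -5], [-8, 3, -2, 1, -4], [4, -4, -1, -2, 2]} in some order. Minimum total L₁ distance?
101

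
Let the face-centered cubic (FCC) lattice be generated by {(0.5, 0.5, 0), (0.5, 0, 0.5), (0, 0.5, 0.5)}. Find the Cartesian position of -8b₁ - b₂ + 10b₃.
(-4.5, 1, 4.5)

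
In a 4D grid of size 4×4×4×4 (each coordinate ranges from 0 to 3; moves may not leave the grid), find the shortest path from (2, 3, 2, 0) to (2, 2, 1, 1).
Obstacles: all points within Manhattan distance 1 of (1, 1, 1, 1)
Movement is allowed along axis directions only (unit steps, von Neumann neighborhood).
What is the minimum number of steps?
3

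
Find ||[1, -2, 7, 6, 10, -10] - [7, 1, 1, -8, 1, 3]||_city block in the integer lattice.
51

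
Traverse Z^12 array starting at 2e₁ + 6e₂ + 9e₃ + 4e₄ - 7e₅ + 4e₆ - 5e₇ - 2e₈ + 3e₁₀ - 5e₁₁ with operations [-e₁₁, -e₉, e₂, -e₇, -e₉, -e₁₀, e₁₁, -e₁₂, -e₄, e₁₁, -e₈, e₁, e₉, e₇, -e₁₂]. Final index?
(3, 7, 9, 3, -7, 4, -5, -3, -1, 2, -4, -2)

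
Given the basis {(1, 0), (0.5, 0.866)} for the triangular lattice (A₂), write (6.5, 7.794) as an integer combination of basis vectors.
2b₁ + 9b₂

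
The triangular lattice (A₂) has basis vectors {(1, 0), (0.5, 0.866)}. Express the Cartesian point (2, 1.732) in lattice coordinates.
b₁ + 2b₂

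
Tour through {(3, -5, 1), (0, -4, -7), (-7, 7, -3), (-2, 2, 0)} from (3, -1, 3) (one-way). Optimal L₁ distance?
46
(one optimal route: (3, -1, 3) → (3, -5, 1) → (0, -4, -7) → (-2, 2, 0) → (-7, 7, -3))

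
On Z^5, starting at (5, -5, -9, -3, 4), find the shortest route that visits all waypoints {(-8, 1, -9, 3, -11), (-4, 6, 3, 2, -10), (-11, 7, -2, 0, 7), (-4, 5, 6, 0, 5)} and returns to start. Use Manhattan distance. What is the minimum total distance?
144
(one optimal route: (5, -5, -9, -3, 4) → (-8, 1, -9, 3, -11) → (-4, 6, 3, 2, -10) → (-4, 5, 6, 0, 5) → (-11, 7, -2, 0, 7) → (5, -5, -9, -3, 4))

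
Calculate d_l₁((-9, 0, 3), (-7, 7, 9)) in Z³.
15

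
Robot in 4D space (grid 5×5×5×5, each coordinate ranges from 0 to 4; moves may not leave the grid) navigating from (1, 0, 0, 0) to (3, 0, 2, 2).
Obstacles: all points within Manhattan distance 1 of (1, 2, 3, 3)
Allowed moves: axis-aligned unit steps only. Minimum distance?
6
(one shortest path: (1, 0, 0, 0) → (2, 0, 0, 0) → (3, 0, 0, 0) → (3, 0, 1, 0) → (3, 0, 2, 0) → (3, 0, 2, 1) → (3, 0, 2, 2))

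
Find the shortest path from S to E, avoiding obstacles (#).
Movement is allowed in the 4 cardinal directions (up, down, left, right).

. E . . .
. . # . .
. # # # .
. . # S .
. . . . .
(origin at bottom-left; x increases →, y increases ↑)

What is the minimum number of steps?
7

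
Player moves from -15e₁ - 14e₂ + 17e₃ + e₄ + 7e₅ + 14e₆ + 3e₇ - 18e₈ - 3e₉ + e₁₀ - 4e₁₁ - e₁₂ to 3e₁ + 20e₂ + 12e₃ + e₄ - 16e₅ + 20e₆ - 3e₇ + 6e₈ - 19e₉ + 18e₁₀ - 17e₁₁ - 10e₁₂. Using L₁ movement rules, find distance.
171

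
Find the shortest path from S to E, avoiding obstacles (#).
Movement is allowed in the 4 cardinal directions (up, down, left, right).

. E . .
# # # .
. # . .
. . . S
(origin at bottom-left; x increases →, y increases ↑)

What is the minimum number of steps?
5
(one shortest path: (3, 0) → (3, 1) → (3, 2) → (3, 3) → (2, 3) → (1, 3))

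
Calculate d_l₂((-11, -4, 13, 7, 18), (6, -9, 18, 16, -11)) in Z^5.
35.5106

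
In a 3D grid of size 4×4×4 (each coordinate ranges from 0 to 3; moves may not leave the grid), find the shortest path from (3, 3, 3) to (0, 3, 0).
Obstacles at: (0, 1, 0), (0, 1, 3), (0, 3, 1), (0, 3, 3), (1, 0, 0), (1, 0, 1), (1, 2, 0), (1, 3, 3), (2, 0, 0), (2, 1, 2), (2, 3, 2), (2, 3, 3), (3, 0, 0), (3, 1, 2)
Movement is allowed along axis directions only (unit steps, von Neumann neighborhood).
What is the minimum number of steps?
6
(one shortest path: (3, 3, 3) → (3, 3, 2) → (3, 3, 1) → (2, 3, 1) → (1, 3, 1) → (1, 3, 0) → (0, 3, 0))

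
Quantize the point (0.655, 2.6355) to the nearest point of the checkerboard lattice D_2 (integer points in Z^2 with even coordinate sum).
(1, 3)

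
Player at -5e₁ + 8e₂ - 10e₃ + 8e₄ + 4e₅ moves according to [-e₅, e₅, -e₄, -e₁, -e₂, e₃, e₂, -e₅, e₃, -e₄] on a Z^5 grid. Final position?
(-6, 8, -8, 6, 3)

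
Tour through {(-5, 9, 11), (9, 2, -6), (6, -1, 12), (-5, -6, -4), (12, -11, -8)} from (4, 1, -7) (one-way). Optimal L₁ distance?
103
(one optimal route: (4, 1, -7) → (9, 2, -6) → (12, -11, -8) → (-5, -6, -4) → (-5, 9, 11) → (6, -1, 12))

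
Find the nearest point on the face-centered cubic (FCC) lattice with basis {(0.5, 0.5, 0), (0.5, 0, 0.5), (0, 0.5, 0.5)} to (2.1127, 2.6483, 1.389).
(2, 2.5, 1.5)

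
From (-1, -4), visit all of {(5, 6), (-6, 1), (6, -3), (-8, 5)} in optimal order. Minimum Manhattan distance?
38
(one optimal route: (-1, -4) → (6, -3) → (5, 6) → (-8, 5) → (-6, 1))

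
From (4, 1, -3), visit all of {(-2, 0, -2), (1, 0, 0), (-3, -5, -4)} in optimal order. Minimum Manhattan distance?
20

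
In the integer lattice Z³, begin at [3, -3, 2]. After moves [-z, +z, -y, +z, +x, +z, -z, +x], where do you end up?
(5, -4, 3)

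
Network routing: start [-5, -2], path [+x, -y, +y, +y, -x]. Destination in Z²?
(-5, -1)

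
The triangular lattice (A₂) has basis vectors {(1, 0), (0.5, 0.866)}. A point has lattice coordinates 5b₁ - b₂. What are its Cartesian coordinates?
(4.5, -0.866)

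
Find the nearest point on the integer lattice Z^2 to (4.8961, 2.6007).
(5, 3)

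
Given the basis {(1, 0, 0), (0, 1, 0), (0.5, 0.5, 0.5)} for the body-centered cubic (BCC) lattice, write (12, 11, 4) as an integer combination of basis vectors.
8b₁ + 7b₂ + 8b₃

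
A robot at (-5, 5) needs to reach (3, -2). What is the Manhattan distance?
15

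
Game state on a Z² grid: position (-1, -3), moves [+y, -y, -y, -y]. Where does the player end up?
(-1, -5)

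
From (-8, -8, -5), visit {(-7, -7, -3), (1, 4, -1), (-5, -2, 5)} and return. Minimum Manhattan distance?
62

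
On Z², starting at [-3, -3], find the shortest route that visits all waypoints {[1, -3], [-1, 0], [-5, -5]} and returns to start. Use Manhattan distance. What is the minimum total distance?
22
(one optimal route: (-3, -3) → (1, -3) → (-1, 0) → (-5, -5) → (-3, -3))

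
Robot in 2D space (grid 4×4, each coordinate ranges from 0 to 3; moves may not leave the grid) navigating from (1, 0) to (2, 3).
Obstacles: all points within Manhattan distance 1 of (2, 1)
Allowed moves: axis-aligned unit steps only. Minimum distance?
6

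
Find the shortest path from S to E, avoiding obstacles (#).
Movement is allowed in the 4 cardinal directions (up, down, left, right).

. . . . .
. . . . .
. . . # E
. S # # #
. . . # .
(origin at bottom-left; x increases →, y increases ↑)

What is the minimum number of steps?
6
(one shortest path: (1, 1) → (1, 2) → (2, 2) → (2, 3) → (3, 3) → (4, 3) → (4, 2))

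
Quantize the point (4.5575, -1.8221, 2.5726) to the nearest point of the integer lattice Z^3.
(5, -2, 3)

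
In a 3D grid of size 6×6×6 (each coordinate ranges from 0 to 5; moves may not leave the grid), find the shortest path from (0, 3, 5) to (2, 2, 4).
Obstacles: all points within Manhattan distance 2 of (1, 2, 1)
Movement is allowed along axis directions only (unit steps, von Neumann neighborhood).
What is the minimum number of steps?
4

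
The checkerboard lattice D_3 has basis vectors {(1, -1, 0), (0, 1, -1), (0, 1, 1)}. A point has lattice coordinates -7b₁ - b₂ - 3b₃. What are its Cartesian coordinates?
(-7, 3, -2)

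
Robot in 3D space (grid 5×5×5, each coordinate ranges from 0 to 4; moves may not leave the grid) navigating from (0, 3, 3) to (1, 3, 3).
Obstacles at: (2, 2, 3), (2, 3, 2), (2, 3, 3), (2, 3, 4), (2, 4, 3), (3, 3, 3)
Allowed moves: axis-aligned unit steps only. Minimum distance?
1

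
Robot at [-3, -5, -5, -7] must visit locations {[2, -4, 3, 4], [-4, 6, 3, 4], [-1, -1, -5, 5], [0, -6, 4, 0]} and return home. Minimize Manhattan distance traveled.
82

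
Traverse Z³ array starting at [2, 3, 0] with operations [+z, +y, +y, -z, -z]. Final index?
(2, 5, -1)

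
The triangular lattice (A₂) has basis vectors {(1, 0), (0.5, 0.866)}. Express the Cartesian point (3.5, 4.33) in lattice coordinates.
b₁ + 5b₂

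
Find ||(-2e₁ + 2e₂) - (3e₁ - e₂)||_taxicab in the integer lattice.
8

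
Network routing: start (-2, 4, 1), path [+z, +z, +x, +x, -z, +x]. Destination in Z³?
(1, 4, 2)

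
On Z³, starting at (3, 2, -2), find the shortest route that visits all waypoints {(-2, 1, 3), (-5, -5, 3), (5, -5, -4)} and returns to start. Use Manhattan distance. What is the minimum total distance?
48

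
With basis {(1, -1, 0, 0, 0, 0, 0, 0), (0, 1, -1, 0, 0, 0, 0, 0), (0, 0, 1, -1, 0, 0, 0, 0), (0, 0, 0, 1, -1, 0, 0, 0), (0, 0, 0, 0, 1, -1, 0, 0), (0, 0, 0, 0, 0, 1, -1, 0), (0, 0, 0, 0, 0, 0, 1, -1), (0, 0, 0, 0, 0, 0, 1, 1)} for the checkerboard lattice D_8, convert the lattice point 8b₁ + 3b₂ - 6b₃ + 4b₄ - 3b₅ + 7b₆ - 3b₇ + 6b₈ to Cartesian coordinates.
(8, -5, -9, 10, -7, 10, -4, 9)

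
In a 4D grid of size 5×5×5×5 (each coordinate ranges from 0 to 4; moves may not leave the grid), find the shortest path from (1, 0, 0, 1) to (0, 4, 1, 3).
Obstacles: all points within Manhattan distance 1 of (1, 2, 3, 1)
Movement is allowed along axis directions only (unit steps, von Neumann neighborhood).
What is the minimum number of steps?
8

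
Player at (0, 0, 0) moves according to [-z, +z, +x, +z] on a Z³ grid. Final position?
(1, 0, 1)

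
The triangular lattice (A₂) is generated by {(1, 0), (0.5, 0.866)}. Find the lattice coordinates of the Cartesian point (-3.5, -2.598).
-2b₁ - 3b₂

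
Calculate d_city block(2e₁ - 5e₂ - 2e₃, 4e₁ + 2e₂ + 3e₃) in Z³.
14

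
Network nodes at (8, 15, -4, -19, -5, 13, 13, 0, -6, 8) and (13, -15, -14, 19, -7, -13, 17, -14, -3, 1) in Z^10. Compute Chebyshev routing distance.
38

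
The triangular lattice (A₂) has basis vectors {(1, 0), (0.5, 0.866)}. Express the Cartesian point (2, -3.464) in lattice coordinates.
4b₁ - 4b₂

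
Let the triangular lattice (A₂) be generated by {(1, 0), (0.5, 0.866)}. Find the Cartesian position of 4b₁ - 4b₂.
(2, -3.464)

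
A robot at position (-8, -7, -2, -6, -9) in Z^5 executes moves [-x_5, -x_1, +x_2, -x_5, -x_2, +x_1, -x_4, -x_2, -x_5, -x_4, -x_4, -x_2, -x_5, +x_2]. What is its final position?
(-8, -8, -2, -9, -13)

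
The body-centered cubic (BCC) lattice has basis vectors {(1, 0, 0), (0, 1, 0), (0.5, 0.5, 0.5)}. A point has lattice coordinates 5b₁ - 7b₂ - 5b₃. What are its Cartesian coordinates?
(2.5, -9.5, -2.5)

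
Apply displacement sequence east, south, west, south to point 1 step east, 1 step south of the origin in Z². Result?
(1, -3)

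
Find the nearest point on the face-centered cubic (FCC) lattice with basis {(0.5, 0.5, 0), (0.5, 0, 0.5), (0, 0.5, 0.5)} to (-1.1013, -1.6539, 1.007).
(-1, -2, 1)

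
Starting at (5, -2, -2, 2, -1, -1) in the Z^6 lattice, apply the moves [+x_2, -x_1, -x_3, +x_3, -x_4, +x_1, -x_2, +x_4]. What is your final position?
(5, -2, -2, 2, -1, -1)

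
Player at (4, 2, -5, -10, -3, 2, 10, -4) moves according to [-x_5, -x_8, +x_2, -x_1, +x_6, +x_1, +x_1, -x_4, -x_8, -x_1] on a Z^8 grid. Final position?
(4, 3, -5, -11, -4, 3, 10, -6)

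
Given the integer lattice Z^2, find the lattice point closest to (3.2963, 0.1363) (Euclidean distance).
(3, 0)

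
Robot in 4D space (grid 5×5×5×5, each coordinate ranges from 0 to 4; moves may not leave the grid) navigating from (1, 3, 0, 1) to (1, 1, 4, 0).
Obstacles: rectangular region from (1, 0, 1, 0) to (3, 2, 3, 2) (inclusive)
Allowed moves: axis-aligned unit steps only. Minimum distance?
7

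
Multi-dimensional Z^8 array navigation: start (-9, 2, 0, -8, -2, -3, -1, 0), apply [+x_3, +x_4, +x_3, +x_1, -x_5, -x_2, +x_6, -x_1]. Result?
(-9, 1, 2, -7, -3, -2, -1, 0)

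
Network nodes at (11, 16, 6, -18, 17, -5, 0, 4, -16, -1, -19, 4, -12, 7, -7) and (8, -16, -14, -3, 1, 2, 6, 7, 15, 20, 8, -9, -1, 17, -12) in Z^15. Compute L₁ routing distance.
220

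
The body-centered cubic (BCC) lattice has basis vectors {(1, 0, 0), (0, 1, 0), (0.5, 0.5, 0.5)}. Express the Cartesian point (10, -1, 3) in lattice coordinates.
7b₁ - 4b₂ + 6b₃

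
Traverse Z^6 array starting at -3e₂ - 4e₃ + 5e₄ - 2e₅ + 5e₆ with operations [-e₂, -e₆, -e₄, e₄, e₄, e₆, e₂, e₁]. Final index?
(1, -3, -4, 6, -2, 5)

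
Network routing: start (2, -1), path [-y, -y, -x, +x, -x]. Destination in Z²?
(1, -3)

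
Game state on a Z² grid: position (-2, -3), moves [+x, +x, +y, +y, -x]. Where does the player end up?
(-1, -1)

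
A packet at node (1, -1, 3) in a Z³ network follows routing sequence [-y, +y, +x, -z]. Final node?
(2, -1, 2)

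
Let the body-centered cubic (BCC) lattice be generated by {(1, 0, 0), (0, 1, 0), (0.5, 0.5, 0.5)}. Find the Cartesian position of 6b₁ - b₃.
(5.5, -0.5, -0.5)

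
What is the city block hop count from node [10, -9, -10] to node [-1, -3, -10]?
17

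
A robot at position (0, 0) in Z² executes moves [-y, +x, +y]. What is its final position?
(1, 0)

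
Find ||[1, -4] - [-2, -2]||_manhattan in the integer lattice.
5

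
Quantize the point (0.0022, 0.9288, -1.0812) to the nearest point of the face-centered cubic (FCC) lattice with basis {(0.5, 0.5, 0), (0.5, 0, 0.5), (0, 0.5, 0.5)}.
(0, 1, -1)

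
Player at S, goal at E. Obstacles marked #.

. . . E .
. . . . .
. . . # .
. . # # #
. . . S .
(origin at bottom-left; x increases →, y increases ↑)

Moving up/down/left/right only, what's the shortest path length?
8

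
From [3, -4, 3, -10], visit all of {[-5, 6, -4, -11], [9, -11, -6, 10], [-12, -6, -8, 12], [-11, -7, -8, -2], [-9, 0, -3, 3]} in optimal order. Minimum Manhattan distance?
116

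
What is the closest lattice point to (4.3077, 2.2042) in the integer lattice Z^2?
(4, 2)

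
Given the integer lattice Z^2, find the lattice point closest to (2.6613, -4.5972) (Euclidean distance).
(3, -5)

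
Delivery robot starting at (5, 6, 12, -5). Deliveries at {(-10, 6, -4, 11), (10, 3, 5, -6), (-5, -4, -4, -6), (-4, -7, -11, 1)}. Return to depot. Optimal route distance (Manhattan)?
148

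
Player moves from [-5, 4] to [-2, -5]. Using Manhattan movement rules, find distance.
12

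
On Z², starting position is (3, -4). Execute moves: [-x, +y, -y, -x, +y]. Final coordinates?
(1, -3)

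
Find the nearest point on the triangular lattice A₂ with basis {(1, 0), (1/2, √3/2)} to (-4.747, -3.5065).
(-5, -3.464)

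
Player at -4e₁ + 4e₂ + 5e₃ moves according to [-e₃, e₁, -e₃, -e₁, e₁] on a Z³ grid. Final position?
(-3, 4, 3)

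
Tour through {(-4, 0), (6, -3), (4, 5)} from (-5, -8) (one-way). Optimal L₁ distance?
32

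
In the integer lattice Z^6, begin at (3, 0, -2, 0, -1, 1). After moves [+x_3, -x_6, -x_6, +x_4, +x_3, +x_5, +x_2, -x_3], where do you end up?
(3, 1, -1, 1, 0, -1)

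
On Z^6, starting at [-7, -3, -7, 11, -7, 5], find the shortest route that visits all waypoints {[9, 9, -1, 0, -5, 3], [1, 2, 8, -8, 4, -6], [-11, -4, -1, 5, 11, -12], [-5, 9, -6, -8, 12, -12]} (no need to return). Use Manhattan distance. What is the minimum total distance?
178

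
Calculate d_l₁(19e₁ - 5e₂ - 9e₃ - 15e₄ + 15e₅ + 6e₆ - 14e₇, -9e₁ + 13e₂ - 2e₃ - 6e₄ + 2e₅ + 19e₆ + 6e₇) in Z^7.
108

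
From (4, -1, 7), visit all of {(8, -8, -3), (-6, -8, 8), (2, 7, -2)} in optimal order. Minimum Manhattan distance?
65
(one optimal route: (4, -1, 7) → (-6, -8, 8) → (8, -8, -3) → (2, 7, -2))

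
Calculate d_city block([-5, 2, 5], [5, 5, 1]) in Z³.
17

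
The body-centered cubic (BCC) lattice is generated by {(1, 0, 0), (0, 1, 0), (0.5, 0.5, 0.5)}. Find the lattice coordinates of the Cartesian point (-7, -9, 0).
-7b₁ - 9b₂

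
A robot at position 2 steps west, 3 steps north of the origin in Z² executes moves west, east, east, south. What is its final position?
(-1, 2)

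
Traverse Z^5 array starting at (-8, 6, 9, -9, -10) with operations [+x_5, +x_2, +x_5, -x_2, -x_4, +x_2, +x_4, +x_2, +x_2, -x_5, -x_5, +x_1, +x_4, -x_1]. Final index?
(-8, 9, 9, -8, -10)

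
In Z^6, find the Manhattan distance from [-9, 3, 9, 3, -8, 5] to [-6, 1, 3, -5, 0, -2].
34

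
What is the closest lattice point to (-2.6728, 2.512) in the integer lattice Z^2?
(-3, 3)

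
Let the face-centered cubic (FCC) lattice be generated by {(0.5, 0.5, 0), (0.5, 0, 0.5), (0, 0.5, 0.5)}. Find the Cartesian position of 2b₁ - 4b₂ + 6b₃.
(-1, 4, 1)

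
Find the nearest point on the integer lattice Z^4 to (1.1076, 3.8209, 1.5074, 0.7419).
(1, 4, 2, 1)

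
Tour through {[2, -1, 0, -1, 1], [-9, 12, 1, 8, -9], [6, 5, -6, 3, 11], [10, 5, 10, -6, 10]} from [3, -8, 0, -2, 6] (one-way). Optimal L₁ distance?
136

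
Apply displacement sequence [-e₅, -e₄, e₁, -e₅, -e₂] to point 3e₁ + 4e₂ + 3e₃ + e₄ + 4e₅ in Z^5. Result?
(4, 3, 3, 0, 2)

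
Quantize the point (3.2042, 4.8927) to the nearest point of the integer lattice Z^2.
(3, 5)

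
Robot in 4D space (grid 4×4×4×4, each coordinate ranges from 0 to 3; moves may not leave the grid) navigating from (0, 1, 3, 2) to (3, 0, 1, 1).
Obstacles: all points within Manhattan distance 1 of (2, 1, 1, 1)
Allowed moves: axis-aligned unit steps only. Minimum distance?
7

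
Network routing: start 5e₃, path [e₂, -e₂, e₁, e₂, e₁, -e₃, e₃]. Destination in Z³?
(2, 1, 5)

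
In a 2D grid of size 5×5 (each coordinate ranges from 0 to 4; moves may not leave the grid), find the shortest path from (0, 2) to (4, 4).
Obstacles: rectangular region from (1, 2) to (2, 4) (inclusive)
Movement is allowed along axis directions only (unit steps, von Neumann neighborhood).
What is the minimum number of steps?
8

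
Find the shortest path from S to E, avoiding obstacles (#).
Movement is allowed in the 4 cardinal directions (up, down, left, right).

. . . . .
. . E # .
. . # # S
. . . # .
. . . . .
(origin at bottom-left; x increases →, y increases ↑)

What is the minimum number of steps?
5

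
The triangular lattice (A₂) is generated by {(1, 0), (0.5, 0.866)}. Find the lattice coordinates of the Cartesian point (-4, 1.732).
-5b₁ + 2b₂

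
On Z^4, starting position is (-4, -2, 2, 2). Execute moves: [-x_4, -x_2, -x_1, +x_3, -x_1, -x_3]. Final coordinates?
(-6, -3, 2, 1)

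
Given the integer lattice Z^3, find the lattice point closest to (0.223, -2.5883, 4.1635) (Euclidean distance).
(0, -3, 4)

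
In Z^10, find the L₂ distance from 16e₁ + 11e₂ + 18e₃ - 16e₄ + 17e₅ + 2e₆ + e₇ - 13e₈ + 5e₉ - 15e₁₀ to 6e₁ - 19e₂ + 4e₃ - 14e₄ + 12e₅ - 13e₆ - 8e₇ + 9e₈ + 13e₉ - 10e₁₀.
45.8694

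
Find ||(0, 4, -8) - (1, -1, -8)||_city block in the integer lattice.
6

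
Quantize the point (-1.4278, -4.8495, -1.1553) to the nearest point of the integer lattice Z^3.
(-1, -5, -1)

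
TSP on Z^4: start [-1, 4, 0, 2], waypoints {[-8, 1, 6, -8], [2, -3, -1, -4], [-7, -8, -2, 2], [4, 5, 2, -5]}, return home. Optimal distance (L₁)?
102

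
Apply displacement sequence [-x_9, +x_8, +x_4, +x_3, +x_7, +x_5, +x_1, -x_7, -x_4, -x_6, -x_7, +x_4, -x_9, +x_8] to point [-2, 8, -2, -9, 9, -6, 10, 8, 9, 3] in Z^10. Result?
(-1, 8, -1, -8, 10, -7, 9, 10, 7, 3)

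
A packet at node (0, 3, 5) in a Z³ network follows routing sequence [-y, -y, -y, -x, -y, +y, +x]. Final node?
(0, 0, 5)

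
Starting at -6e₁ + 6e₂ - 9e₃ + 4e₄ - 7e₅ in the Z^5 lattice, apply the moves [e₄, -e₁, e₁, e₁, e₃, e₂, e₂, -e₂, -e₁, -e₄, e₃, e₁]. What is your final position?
(-5, 7, -7, 4, -7)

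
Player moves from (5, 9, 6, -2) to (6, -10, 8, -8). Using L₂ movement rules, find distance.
20.0499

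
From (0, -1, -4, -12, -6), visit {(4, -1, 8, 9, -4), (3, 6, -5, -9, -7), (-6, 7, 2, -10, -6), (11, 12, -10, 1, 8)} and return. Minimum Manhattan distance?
182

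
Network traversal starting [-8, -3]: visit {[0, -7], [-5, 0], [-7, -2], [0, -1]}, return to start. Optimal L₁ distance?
30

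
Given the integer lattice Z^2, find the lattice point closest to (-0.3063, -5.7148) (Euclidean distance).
(0, -6)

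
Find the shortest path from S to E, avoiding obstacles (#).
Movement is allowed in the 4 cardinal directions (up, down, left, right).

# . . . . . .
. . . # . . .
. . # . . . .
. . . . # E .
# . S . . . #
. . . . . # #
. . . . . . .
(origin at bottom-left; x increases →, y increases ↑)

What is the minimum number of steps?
4
(one shortest path: (2, 2) → (3, 2) → (4, 2) → (5, 2) → (5, 3))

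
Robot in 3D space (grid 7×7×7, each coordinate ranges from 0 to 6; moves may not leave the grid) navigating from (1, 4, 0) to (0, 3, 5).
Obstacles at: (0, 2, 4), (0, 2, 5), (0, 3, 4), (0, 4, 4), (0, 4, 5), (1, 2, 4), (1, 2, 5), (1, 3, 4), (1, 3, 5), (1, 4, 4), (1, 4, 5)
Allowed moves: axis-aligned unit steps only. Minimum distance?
11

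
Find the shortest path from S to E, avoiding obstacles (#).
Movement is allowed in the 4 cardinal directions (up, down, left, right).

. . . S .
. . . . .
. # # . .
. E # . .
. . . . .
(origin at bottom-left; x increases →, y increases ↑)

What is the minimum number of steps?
7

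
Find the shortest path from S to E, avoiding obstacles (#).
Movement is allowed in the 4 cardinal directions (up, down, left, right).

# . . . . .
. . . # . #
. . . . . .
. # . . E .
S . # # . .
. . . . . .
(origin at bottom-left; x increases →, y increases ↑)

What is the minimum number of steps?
7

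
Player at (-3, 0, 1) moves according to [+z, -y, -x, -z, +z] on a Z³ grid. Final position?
(-4, -1, 2)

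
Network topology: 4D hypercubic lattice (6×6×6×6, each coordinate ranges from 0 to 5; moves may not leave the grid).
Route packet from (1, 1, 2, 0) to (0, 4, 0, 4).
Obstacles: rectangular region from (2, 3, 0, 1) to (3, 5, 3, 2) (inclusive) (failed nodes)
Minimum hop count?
10
(one shortest path: (1, 1, 2, 0) → (0, 1, 2, 0) → (0, 2, 2, 0) → (0, 3, 2, 0) → (0, 4, 2, 0) → (0, 4, 1, 0) → (0, 4, 0, 0) → (0, 4, 0, 1) → (0, 4, 0, 2) → (0, 4, 0, 3) → (0, 4, 0, 4))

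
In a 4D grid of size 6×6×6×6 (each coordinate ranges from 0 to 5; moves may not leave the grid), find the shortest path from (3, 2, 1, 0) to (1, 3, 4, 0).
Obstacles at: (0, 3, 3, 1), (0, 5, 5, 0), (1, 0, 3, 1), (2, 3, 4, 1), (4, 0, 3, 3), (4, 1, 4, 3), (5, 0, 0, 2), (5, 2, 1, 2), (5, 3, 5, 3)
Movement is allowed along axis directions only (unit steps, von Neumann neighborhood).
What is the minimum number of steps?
6
(one shortest path: (3, 2, 1, 0) → (2, 2, 1, 0) → (1, 2, 1, 0) → (1, 3, 1, 0) → (1, 3, 2, 0) → (1, 3, 3, 0) → (1, 3, 4, 0))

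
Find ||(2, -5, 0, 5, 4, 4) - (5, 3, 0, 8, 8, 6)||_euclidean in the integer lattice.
10.0995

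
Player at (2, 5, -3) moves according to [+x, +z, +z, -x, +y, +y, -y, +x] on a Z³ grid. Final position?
(3, 6, -1)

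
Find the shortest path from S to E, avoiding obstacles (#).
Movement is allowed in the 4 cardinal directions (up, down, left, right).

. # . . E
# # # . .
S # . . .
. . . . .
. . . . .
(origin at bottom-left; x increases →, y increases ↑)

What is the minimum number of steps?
8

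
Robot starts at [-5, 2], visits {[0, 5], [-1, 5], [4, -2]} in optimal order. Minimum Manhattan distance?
19
(one optimal route: (-5, 2) → (-1, 5) → (0, 5) → (4, -2))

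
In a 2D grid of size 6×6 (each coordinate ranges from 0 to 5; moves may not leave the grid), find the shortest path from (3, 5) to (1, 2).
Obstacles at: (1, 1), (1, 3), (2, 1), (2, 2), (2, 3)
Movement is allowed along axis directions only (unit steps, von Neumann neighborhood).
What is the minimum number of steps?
7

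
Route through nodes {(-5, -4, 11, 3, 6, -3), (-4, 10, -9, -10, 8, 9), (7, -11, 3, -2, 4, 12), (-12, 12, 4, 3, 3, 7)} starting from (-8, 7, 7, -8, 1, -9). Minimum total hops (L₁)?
185
(one optimal route: (-8, 7, 7, -8, 1, -9) → (-5, -4, 11, 3, 6, -3) → (-12, 12, 4, 3, 3, 7) → (-4, 10, -9, -10, 8, 9) → (7, -11, 3, -2, 4, 12))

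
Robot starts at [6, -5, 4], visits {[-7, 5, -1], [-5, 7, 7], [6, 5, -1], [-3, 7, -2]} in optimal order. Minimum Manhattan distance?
46
(one optimal route: (6, -5, 4) → (6, 5, -1) → (-7, 5, -1) → (-3, 7, -2) → (-5, 7, 7))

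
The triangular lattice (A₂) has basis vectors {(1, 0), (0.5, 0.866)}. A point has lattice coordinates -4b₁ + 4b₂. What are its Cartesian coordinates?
(-2, 3.464)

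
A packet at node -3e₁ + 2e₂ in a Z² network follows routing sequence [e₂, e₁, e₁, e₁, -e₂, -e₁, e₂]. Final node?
(-1, 3)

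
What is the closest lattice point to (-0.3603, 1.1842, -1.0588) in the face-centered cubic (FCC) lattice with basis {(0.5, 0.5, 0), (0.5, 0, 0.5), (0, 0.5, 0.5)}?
(-0.5, 1.5, -1)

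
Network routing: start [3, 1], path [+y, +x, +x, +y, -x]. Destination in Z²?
(4, 3)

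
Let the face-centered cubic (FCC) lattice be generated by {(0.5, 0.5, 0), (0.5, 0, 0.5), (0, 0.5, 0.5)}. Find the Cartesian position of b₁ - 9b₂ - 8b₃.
(-4, -3.5, -8.5)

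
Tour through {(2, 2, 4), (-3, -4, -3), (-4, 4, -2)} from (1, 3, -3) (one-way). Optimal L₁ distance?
33
(one optimal route: (1, 3, -3) → (2, 2, 4) → (-4, 4, -2) → (-3, -4, -3))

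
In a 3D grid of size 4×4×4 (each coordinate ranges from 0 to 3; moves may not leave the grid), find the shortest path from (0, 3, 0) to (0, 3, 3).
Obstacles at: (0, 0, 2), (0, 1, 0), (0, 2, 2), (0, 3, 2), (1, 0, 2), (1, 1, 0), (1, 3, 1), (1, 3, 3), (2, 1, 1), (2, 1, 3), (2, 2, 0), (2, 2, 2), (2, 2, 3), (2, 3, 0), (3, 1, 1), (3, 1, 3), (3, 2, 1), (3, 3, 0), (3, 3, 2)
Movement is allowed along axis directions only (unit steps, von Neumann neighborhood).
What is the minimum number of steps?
7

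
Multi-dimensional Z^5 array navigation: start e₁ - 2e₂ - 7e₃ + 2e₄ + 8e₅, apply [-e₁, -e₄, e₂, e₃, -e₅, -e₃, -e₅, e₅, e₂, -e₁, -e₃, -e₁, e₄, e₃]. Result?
(-2, 0, -7, 2, 7)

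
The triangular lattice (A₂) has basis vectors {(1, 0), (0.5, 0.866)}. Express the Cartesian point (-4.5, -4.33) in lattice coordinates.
-2b₁ - 5b₂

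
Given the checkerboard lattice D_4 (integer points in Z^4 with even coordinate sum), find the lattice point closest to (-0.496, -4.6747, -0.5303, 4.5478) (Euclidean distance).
(-1, -5, -1, 5)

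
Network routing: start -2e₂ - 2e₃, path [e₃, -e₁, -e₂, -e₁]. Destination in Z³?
(-2, -3, -1)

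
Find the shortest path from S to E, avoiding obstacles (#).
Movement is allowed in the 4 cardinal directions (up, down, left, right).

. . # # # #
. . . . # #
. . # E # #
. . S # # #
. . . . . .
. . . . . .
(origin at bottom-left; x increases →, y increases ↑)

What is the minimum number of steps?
6
(one shortest path: (2, 2) → (1, 2) → (1, 3) → (1, 4) → (2, 4) → (3, 4) → (3, 3))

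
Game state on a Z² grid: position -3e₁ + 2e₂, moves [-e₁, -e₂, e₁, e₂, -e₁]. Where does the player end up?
(-4, 2)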